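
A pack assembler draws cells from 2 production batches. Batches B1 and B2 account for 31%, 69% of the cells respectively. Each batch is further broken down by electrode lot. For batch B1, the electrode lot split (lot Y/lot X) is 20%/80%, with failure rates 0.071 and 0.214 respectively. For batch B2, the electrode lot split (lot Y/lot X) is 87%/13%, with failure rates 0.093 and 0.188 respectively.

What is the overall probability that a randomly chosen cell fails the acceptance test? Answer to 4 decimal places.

P(F) ≈ 0.1302

P(F|B1) = 0.2·0.071 + 0.8·0.214 = 0.0142 + 0.1712 = 0.1854
P(F|B2) = 0.87·0.093 + 0.13·0.188 = 0.08091 + 0.02444 = 0.10535
By total probability over the outer partition,
P(F) = 0.31·0.1854 + 0.69·0.10535
      = 0.057474 + 0.0726915 = 0.1301655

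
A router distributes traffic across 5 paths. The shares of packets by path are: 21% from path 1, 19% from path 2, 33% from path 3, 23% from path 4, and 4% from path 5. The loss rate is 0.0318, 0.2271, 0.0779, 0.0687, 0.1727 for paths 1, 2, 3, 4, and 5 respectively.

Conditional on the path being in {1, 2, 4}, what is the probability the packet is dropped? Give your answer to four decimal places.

Let S = {1, 2, 4}.
P(S) = 0.21 + 0.19 + 0.23 = 0.63.
P(L ∩ S) = 0.0318·0.21 + 0.2271·0.19 + 0.0687·0.23 = 0.006678 + 0.043149 + 0.015801 = 0.065628.
P(L | S) = 0.065628 / 0.63 = 0.104171…

P(L|S) ≈ 0.1042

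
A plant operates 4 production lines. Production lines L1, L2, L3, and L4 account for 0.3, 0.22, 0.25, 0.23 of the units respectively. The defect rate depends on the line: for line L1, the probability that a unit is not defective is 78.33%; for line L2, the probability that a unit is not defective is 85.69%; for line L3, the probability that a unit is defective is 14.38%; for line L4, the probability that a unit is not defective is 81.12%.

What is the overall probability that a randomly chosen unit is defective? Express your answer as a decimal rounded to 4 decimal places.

0.1759

P(D|L1) = 1 − 0.7833 = 0.2167.
P(D|L2) = 1 − 0.8569 = 0.1431.
P(D|L4) = 1 − 0.8112 = 0.1888.
P(D) = P(D|L1)·P(L1) + P(D|L2)·P(L2) + P(D|L3)·P(L3) + P(D|L4)·P(L4)
      = 0.2167·0.3 + 0.1431·0.22 + 0.1438·0.25 + 0.1888·0.23
      = 0.06501 + 0.031482 + 0.03595 + 0.043424 = 0.175866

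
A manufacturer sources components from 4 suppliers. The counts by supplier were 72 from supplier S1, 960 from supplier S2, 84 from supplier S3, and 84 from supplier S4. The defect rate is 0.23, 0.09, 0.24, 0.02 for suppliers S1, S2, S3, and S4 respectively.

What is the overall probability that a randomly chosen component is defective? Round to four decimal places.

0.1040

Total: 72 + 960 + 84 + 84 = 1200.
P(S1) = 72/1200 = 0.06. P(S2) = 960/1200 = 0.8. P(S3) = 84/1200 = 0.07. P(S4) = 84/1200 = 0.07.
Summing over the partition,
P(D) = P(D|S1)·P(S1) + P(D|S2)·P(S2) + P(D|S3)·P(S3) + P(D|S4)·P(S4)
      = 0.23·0.06 + 0.09·0.8 + 0.24·0.07 + 0.02·0.07
      = 0.0138 + 0.072 + 0.0168 + 0.0014 = 0.104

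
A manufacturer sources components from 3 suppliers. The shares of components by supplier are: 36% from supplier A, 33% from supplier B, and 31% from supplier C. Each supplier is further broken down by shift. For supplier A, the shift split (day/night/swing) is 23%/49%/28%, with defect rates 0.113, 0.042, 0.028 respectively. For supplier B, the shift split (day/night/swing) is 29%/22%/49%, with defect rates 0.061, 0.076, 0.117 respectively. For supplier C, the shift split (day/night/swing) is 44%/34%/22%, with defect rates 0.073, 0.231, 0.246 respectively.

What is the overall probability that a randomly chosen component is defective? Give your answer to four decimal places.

0.1009

P(D|A) = 0.23·0.113 + 0.49·0.042 + 0.28·0.028 = 0.02599 + 0.02058 + 0.00784 = 0.05441
P(D|B) = 0.29·0.061 + 0.22·0.076 + 0.49·0.117 = 0.01769 + 0.01672 + 0.05733 = 0.09174
P(D|C) = 0.44·0.073 + 0.34·0.231 + 0.22·0.246 = 0.03212 + 0.07854 + 0.05412 = 0.16478
By total probability over the outer partition,
P(D) = 0.36·0.05441 + 0.33·0.09174 + 0.31·0.16478
      = 0.0195876 + 0.0302742 + 0.0510818 = 0.1009436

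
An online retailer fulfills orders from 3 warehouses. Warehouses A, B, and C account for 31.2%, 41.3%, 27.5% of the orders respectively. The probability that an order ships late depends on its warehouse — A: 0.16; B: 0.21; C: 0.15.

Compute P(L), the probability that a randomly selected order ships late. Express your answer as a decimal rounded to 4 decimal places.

P(L) ≈ 0.1779

Using total probability over the partition,
P(L) = P(L|A)·P(A) + P(L|B)·P(B) + P(L|C)·P(C)
      = 0.16·0.312 + 0.21·0.413 + 0.15·0.275
      = 0.04992 + 0.08673 + 0.04125 = 0.1779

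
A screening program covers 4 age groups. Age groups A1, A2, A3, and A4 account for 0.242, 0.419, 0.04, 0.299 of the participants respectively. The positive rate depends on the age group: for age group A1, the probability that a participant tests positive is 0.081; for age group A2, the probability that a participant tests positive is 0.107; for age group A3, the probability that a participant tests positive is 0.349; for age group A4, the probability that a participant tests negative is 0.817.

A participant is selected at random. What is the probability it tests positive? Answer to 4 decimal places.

P(T|A4) = 1 − 0.817 = 0.183.
P(T) = P(T|A1)·P(A1) + P(T|A2)·P(A2) + P(T|A3)·P(A3) + P(T|A4)·P(A4)
      = 0.081·0.242 + 0.107·0.419 + 0.349·0.04 + 0.183·0.299
      = 0.019602 + 0.044833 + 0.01396 + 0.054717 = 0.133112

P(T) ≈ 0.1331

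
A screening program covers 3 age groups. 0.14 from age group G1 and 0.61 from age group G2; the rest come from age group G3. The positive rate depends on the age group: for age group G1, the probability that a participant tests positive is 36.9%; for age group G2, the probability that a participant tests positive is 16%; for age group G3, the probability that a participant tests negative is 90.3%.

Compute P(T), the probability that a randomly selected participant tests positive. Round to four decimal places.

P(T) ≈ 0.1735

P(G3) = 1 − (0.14 + 0.61) = 0.25.
P(T|G3) = 1 − 0.903 = 0.097.
Summing over the partition,
P(T) = P(T|G1)·P(G1) + P(T|G2)·P(G2) + P(T|G3)·P(G3)
      = 0.369·0.14 + 0.16·0.61 + 0.097·0.25
      = 0.05166 + 0.0976 + 0.02425 = 0.17351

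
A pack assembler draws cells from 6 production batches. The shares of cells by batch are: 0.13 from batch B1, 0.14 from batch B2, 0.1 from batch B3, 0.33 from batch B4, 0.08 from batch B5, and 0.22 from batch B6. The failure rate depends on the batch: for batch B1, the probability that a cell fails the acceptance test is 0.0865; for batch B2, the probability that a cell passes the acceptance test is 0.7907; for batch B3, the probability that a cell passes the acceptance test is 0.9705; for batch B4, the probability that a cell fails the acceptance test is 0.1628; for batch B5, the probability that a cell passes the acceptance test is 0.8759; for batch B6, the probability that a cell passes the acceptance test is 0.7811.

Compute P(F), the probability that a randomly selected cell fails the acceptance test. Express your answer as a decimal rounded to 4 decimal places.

P(F|B2) = 1 − 0.7907 = 0.2093.
P(F|B3) = 1 − 0.9705 = 0.0295.
P(F|B5) = 1 − 0.8759 = 0.1241.
P(F|B6) = 1 − 0.7811 = 0.2189.
Summing over the partition,
P(F) = P(F|B1)·P(B1) + P(F|B2)·P(B2) + P(F|B3)·P(B3) + P(F|B4)·P(B4) + P(F|B5)·P(B5) + P(F|B6)·P(B6)
      = 0.0865·0.13 + 0.2093·0.14 + 0.0295·0.1 + 0.1628·0.33 + 0.1241·0.08 + 0.2189·0.22
      = 0.011245 + 0.029302 + 0.00295 + 0.053724 + 0.009928 + 0.048158 = 0.155307

P(F) ≈ 0.1553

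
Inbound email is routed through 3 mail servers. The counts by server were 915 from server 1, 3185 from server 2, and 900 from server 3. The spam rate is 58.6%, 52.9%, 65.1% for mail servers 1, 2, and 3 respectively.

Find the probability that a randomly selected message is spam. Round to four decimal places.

P(S) ≈ 0.5614

Total: 915 + 3185 + 900 = 5000.
P(1) = 915/5000 = 0.183. P(2) = 3185/5000 = 0.637. P(3) = 900/5000 = 0.18.
Using total probability over the partition,
P(S) = P(S|1)·P(1) + P(S|2)·P(2) + P(S|3)·P(3)
      = 0.586·0.183 + 0.529·0.637 + 0.651·0.18
      = 0.107238 + 0.336973 + 0.11718 = 0.561391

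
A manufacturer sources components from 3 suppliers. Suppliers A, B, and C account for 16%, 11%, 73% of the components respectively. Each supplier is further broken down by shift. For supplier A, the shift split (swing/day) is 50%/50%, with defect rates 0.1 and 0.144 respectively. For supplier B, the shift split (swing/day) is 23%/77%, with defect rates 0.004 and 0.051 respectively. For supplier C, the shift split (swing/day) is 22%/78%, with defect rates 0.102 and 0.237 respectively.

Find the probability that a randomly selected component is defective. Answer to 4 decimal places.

P(D) ≈ 0.1753

P(D|A) = 0.5·0.1 + 0.5·0.144 = 0.05 + 0.072 = 0.122
P(D|B) = 0.23·0.004 + 0.77·0.051 = 0.00092 + 0.03927 = 0.04019
P(D|C) = 0.22·0.102 + 0.78·0.237 = 0.02244 + 0.18486 = 0.2073
Then overall,
P(D) = 0.16·0.122 + 0.11·0.04019 + 0.73·0.2073
      = 0.01952 + 0.0044209 + 0.151329 = 0.1752699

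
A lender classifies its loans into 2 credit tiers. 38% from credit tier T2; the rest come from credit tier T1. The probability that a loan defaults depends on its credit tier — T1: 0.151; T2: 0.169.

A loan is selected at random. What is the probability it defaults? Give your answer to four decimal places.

P(T1) = 1 − (0.38) = 0.62.
Using total probability over the partition,
P(D) = P(D|T1)·P(T1) + P(D|T2)·P(T2)
      = 0.151·0.62 + 0.169·0.38
      = 0.09362 + 0.06422 = 0.15784

0.1578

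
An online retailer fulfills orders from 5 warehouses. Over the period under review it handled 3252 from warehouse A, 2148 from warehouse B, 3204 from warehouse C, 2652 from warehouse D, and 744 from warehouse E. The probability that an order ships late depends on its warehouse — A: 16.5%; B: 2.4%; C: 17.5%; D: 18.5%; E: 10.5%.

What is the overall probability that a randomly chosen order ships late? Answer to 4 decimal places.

0.1431

Total: 3252 + 2148 + 3204 + 2652 + 744 = 12000.
P(A) = 3252/12000 = 0.271. P(B) = 2148/12000 = 0.179. P(C) = 3204/12000 = 0.267. P(D) = 2652/12000 = 0.221. P(E) = 744/12000 = 0.062.
Summing over the partition,
P(L) = P(L|A)·P(A) + P(L|B)·P(B) + P(L|C)·P(C) + P(L|D)·P(D) + P(L|E)·P(E)
      = 0.165·0.271 + 0.024·0.179 + 0.175·0.267 + 0.185·0.221 + 0.105·0.062
      = 0.044715 + 0.004296 + 0.046725 + 0.040885 + 0.00651 = 0.143131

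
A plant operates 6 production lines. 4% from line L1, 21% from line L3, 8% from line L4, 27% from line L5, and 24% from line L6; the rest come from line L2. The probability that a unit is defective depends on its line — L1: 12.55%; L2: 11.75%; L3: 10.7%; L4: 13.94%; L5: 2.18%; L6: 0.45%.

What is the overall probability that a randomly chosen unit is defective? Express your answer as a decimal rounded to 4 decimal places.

P(L2) = 1 − (0.04 + 0.21 + 0.08 + 0.27 + 0.24) = 0.16.
P(D) = P(D|L1)·P(L1) + P(D|L2)·P(L2) + P(D|L3)·P(L3) + P(D|L4)·P(L4) + P(D|L5)·P(L5) + P(D|L6)·P(L6)
      = 0.1255·0.04 + 0.1175·0.16 + 0.107·0.21 + 0.1394·0.08 + 0.0218·0.27 + 0.0045·0.24
      = 0.00502 + 0.0188 + 0.02247 + 0.011152 + 0.005886 + 0.00108 = 0.064408

P(D) ≈ 0.0644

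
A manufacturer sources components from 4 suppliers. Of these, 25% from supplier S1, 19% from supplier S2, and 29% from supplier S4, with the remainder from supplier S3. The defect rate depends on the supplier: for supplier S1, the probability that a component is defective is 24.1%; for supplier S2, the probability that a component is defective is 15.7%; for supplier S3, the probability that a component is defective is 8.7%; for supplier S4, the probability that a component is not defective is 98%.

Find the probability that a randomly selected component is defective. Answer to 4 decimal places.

P(S3) = 1 − (0.25 + 0.19 + 0.29) = 0.27.
P(D|S4) = 1 − 0.98 = 0.02.
Using total probability over the partition,
P(D) = P(D|S1)·P(S1) + P(D|S2)·P(S2) + P(D|S3)·P(S3) + P(D|S4)·P(S4)
      = 0.241·0.25 + 0.157·0.19 + 0.087·0.27 + 0.02·0.29
      = 0.06025 + 0.02983 + 0.02349 + 0.0058 = 0.11937

P(D) ≈ 0.1194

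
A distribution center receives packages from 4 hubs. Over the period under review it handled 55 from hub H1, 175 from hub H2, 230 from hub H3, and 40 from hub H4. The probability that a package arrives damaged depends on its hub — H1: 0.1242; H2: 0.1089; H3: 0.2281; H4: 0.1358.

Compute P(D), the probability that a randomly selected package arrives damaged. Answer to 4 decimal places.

0.1676

Total: 55 + 175 + 230 + 40 = 500.
P(H1) = 55/500 = 0.11. P(H2) = 175/500 = 0.35. P(H3) = 230/500 = 0.46. P(H4) = 40/500 = 0.08.
P(D) = P(D|H1)·P(H1) + P(D|H2)·P(H2) + P(D|H3)·P(H3) + P(D|H4)·P(H4)
      = 0.1242·0.11 + 0.1089·0.35 + 0.2281·0.46 + 0.1358·0.08
      = 0.013662 + 0.038115 + 0.104926 + 0.010864 = 0.167567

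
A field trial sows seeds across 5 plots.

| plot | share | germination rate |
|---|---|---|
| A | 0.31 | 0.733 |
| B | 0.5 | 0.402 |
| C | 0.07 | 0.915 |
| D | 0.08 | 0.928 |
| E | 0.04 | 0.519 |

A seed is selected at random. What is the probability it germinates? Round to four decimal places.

Using total probability over the partition,
P(G) = P(G|A)·P(A) + P(G|B)·P(B) + P(G|C)·P(C) + P(G|D)·P(D) + P(G|E)·P(E)
      = 0.733·0.31 + 0.402·0.5 + 0.915·0.07 + 0.928·0.08 + 0.519·0.04
      = 0.22723 + 0.201 + 0.06405 + 0.07424 + 0.02076 = 0.58728

P(G) ≈ 0.5873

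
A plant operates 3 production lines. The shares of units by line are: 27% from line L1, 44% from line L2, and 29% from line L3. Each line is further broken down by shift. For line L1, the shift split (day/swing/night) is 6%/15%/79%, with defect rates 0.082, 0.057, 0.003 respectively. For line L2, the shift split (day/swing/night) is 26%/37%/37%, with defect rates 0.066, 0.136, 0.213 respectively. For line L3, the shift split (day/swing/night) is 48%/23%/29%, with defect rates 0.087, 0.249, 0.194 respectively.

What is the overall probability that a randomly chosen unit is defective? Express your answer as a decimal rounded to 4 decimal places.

0.1137

P(D|L1) = 0.06·0.082 + 0.15·0.057 + 0.79·0.003 = 0.00492 + 0.00855 + 0.00237 = 0.01584
P(D|L2) = 0.26·0.066 + 0.37·0.136 + 0.37·0.213 = 0.01716 + 0.05032 + 0.07881 = 0.14629
P(D|L3) = 0.48·0.087 + 0.23·0.249 + 0.29·0.194 = 0.04176 + 0.05727 + 0.05626 = 0.15529
Then overall,
P(D) = 0.27·0.01584 + 0.44·0.14629 + 0.29·0.15529
      = 0.0042768 + 0.0643676 + 0.0450341 = 0.1136785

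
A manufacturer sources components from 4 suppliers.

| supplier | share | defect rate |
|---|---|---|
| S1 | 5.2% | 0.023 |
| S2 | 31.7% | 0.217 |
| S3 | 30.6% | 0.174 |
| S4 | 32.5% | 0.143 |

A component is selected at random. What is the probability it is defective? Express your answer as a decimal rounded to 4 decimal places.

P(D) = P(D|S1)·P(S1) + P(D|S2)·P(S2) + P(D|S3)·P(S3) + P(D|S4)·P(S4)
      = 0.023·0.052 + 0.217·0.317 + 0.174·0.306 + 0.143·0.325
      = 0.001196 + 0.068789 + 0.053244 + 0.046475 = 0.169704

P(D) ≈ 0.1697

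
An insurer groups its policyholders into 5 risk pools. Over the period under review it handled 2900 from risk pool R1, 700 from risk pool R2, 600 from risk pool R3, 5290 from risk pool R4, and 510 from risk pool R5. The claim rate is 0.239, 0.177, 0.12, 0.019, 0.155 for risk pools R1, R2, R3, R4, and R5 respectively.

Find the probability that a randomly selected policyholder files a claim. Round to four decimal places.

Total: 2900 + 700 + 600 + 5290 + 510 = 10000.
P(R1) = 2900/10000 = 0.29. P(R2) = 700/10000 = 0.07. P(R3) = 600/10000 = 0.06. P(R4) = 5290/10000 = 0.529. P(R5) = 510/10000 = 0.051.
P(C) = P(C|R1)·P(R1) + P(C|R2)·P(R2) + P(C|R3)·P(R3) + P(C|R4)·P(R4) + P(C|R5)·P(R5)
      = 0.239·0.29 + 0.177·0.07 + 0.12·0.06 + 0.019·0.529 + 0.155·0.051
      = 0.06931 + 0.01239 + 0.0072 + 0.010051 + 0.007905 = 0.106856

0.1069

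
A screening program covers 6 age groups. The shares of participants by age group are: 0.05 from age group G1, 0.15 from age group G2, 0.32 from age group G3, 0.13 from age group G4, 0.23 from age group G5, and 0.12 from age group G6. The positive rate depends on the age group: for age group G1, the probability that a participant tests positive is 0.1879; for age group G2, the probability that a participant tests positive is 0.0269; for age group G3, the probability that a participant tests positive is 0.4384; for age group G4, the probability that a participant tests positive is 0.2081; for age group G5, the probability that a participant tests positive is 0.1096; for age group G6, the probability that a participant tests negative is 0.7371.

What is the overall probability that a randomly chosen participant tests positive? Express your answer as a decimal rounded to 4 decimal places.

P(T|G6) = 1 − 0.7371 = 0.2629.
P(T) = P(T|G1)·P(G1) + P(T|G2)·P(G2) + P(T|G3)·P(G3) + P(T|G4)·P(G4) + P(T|G5)·P(G5) + P(T|G6)·P(G6)
      = 0.1879·0.05 + 0.0269·0.15 + 0.4384·0.32 + 0.2081·0.13 + 0.1096·0.23 + 0.2629·0.12
      = 0.009395 + 0.004035 + 0.140288 + 0.027053 + 0.025208 + 0.031548 = 0.237527

P(T) ≈ 0.2375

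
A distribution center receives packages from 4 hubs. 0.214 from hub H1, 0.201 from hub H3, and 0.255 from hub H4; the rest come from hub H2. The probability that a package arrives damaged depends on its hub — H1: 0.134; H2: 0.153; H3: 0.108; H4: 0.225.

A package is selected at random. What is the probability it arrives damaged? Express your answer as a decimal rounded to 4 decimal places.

P(H2) = 1 − (0.214 + 0.201 + 0.255) = 0.33.
By the law of total probability,
P(D) = P(D|H1)·P(H1) + P(D|H2)·P(H2) + P(D|H3)·P(H3) + P(D|H4)·P(H4)
      = 0.134·0.214 + 0.153·0.33 + 0.108·0.201 + 0.225·0.255
      = 0.028676 + 0.05049 + 0.021708 + 0.057375 = 0.158249

0.1582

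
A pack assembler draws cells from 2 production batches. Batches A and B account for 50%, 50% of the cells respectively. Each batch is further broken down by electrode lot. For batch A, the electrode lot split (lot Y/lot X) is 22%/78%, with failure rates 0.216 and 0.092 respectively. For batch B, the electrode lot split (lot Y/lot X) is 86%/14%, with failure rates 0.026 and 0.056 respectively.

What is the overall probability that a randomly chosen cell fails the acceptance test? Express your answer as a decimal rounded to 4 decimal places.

P(F|A) = 0.22·0.216 + 0.78·0.092 = 0.04752 + 0.07176 = 0.11928
P(F|B) = 0.86·0.026 + 0.14·0.056 = 0.02236 + 0.00784 = 0.0302
By total probability over the outer partition,
P(F) = 0.5·0.11928 + 0.5·0.0302
      = 0.05964 + 0.0151 = 0.07474

P(F) ≈ 0.0747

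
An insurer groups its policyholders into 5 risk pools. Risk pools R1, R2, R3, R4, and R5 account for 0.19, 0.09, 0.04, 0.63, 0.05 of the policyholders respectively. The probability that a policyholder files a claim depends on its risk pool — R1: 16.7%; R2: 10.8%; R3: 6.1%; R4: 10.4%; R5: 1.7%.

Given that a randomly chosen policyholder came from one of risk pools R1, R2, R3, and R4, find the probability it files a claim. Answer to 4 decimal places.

P(C|S) ≈ 0.1152

Let S = {R1, R2, R3, R4}.
P(S) = 0.19 + 0.09 + 0.04 + 0.63 = 0.95.
P(C ∩ S) = 0.167·0.19 + 0.108·0.09 + 0.061·0.04 + 0.104·0.63 = 0.03173 + 0.00972 + 0.00244 + 0.06552 = 0.10941.
P(C | S) = 0.10941 / 0.95 = 0.115168…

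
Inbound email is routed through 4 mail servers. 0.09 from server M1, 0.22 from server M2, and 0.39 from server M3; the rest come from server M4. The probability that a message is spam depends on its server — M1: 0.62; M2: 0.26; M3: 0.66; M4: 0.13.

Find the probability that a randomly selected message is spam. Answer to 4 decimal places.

P(M4) = 1 − (0.09 + 0.22 + 0.39) = 0.3.
P(S) = P(S|M1)·P(M1) + P(S|M2)·P(M2) + P(S|M3)·P(M3) + P(S|M4)·P(M4)
      = 0.62·0.09 + 0.26·0.22 + 0.66·0.39 + 0.13·0.3
      = 0.0558 + 0.0572 + 0.2574 + 0.039 = 0.4094

0.4094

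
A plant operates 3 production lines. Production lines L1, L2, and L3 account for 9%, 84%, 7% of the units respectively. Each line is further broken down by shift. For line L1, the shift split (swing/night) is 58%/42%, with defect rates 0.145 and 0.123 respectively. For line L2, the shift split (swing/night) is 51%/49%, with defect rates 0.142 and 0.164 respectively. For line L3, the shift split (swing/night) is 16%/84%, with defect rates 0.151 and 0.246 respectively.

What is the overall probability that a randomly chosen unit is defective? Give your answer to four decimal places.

P(D|L1) = 0.58·0.145 + 0.42·0.123 = 0.0841 + 0.05166 = 0.13576
P(D|L2) = 0.51·0.142 + 0.49·0.164 = 0.07242 + 0.08036 = 0.15278
P(D|L3) = 0.16·0.151 + 0.84·0.246 = 0.02416 + 0.20664 = 0.2308
By total probability over the outer partition,
P(D) = 0.09·0.13576 + 0.84·0.15278 + 0.07·0.2308
      = 0.0122184 + 0.1283352 + 0.016156 = 0.1567096

P(D) ≈ 0.1567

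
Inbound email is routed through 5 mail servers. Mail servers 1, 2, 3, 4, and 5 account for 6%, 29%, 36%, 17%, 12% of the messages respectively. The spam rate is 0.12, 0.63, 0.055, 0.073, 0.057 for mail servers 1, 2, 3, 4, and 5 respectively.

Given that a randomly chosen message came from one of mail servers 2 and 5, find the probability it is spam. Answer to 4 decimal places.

P(S|J) ≈ 0.4623

Let J = {2, 5}.
P(J) = 0.29 + 0.12 = 0.41.
P(S ∩ J) = 0.63·0.29 + 0.057·0.12 = 0.1827 + 0.00684 = 0.18954.
P(S | J) = 0.18954 / 0.41 = 0.462293…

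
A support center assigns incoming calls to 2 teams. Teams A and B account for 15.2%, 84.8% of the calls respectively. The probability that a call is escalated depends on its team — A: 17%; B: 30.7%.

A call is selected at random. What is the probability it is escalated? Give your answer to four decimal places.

Using total probability over the partition,
P(E) = P(E|A)·P(A) + P(E|B)·P(B)
      = 0.17·0.152 + 0.307·0.848
      = 0.02584 + 0.260336 = 0.286176

P(E) ≈ 0.2862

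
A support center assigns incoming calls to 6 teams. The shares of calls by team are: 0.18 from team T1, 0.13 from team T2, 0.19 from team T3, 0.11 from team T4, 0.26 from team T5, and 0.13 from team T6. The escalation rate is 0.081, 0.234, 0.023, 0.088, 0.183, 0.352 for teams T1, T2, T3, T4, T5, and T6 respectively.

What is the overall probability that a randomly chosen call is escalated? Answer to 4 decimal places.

0.1524

P(E) = P(E|T1)·P(T1) + P(E|T2)·P(T2) + P(E|T3)·P(T3) + P(E|T4)·P(T4) + P(E|T5)·P(T5) + P(E|T6)·P(T6)
      = 0.081·0.18 + 0.234·0.13 + 0.023·0.19 + 0.088·0.11 + 0.183·0.26 + 0.352·0.13
      = 0.01458 + 0.03042 + 0.00437 + 0.00968 + 0.04758 + 0.04576 = 0.15239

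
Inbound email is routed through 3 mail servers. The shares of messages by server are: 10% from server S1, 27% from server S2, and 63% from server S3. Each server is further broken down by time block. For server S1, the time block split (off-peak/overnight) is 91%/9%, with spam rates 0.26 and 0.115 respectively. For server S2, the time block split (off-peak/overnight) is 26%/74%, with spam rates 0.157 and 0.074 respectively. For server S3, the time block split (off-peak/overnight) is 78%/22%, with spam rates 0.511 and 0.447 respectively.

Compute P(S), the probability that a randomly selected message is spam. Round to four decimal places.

0.3636

P(S|S1) = 0.91·0.26 + 0.09·0.115 = 0.2366 + 0.01035 = 0.24695
P(S|S2) = 0.26·0.157 + 0.74·0.074 = 0.04082 + 0.05476 = 0.09558
P(S|S3) = 0.78·0.511 + 0.22·0.447 = 0.39858 + 0.09834 = 0.49692
Then overall,
P(S) = 0.1·0.24695 + 0.27·0.09558 + 0.63·0.49692
      = 0.024695 + 0.0258066 + 0.3130596 = 0.3635612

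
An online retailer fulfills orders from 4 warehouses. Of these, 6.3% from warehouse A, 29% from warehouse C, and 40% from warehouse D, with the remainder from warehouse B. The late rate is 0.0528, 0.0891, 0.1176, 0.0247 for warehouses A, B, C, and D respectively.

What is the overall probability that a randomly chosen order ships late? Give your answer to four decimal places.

P(L) ≈ 0.0693

P(B) = 1 − (0.063 + 0.29 + 0.4) = 0.247.
Using total probability over the partition,
P(L) = P(L|A)·P(A) + P(L|B)·P(B) + P(L|C)·P(C) + P(L|D)·P(D)
      = 0.0528·0.063 + 0.0891·0.247 + 0.1176·0.29 + 0.0247·0.4
      = 0.0033264 + 0.0220077 + 0.034104 + 0.00988 = 0.0693181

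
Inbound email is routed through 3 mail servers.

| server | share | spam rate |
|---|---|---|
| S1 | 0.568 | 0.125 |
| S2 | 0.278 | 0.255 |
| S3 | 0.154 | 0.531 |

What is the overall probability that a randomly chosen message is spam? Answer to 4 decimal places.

Summing over the partition,
P(S) = P(S|S1)·P(S1) + P(S|S2)·P(S2) + P(S|S3)·P(S3)
      = 0.125·0.568 + 0.255·0.278 + 0.531·0.154
      = 0.071 + 0.07089 + 0.081774 = 0.223664

P(S) ≈ 0.2237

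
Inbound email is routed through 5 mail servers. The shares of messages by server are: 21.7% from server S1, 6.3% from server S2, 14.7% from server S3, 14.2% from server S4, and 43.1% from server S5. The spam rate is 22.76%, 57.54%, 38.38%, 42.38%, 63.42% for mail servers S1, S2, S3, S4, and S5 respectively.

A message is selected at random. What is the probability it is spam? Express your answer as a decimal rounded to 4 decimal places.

By the law of total probability,
P(S) = P(S|S1)·P(S1) + P(S|S2)·P(S2) + P(S|S3)·P(S3) + P(S|S4)·P(S4) + P(S|S5)·P(S5)
      = 0.2276·0.217 + 0.5754·0.063 + 0.3838·0.147 + 0.4238·0.142 + 0.6342·0.431
      = 0.0493892 + 0.0362502 + 0.0564186 + 0.0601796 + 0.2733402 = 0.4755778

0.4756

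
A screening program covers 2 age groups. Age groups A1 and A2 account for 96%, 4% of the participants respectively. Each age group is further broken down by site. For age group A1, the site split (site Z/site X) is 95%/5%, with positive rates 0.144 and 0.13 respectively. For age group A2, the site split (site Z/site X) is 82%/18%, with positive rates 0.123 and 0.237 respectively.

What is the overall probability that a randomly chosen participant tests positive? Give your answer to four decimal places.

P(T|A1) = 0.95·0.144 + 0.05·0.13 = 0.1368 + 0.0065 = 0.1433
P(T|A2) = 0.82·0.123 + 0.18·0.237 = 0.10086 + 0.04266 = 0.14352
By total probability over the outer partition,
P(T) = 0.96·0.1433 + 0.04·0.14352
      = 0.137568 + 0.0057408 = 0.1433088

0.1433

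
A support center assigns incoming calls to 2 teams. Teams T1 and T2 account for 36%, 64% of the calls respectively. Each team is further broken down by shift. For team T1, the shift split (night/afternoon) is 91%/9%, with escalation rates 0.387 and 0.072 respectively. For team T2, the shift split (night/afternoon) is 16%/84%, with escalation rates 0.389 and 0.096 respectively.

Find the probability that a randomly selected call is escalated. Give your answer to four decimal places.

P(E|T1) = 0.91·0.387 + 0.09·0.072 = 0.35217 + 0.00648 = 0.35865
P(E|T2) = 0.16·0.389 + 0.84·0.096 = 0.06224 + 0.08064 = 0.14288
Then overall,
P(E) = 0.36·0.35865 + 0.64·0.14288
      = 0.129114 + 0.0914432 = 0.2205572

P(E) ≈ 0.2206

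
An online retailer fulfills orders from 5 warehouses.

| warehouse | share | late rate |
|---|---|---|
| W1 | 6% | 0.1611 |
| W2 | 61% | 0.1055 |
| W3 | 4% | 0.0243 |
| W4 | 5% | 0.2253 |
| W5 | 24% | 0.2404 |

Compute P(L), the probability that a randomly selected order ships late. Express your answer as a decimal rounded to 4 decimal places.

0.1440

By the law of total probability,
P(L) = P(L|W1)·P(W1) + P(L|W2)·P(W2) + P(L|W3)·P(W3) + P(L|W4)·P(W4) + P(L|W5)·P(W5)
      = 0.1611·0.06 + 0.1055·0.61 + 0.0243·0.04 + 0.2253·0.05 + 0.2404·0.24
      = 0.009666 + 0.064355 + 0.000972 + 0.011265 + 0.057696 = 0.143954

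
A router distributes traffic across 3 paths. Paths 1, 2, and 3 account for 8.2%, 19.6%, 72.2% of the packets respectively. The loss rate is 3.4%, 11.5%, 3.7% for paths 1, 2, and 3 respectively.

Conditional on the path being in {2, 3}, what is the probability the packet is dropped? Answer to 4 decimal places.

Let S = {2, 3}.
P(S) = 0.196 + 0.722 = 0.918.
P(L ∩ S) = 0.115·0.196 + 0.037·0.722 = 0.02254 + 0.026714 = 0.049254.
P(L | S) = 0.049254 / 0.918 = 0.053654…

0.0537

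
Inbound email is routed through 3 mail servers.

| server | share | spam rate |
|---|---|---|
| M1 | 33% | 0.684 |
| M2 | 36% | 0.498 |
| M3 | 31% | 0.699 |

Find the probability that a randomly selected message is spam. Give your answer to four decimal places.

P(S) ≈ 0.6217

P(S) = P(S|M1)·P(M1) + P(S|M2)·P(M2) + P(S|M3)·P(M3)
      = 0.684·0.33 + 0.498·0.36 + 0.699·0.31
      = 0.22572 + 0.17928 + 0.21669 = 0.62169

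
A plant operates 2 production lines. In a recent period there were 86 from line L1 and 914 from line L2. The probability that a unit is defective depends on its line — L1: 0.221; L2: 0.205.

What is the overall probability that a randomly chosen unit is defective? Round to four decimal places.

Total: 86 + 914 = 1000.
P(L1) = 86/1000 = 0.086. P(L2) = 914/1000 = 0.914.
Summing over the partition,
P(D) = P(D|L1)·P(L1) + P(D|L2)·P(L2)
      = 0.221·0.086 + 0.205·0.914
      = 0.019006 + 0.18737 = 0.206376

P(D) ≈ 0.2064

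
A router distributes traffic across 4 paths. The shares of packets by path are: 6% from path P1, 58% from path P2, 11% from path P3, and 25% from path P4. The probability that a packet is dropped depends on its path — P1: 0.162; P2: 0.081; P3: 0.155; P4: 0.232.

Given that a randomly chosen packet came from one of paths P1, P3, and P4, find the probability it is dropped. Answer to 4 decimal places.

Let S = {P1, P3, P4}.
P(S) = 0.06 + 0.11 + 0.25 = 0.42.
P(L ∩ S) = 0.162·0.06 + 0.155·0.11 + 0.232·0.25 = 0.00972 + 0.01705 + 0.058 = 0.08477.
P(L | S) = 0.08477 / 0.42 = 0.201833…

0.2018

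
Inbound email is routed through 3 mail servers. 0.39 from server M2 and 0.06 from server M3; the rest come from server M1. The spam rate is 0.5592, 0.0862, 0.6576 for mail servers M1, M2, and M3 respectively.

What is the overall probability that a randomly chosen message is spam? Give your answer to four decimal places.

P(M1) = 1 − (0.39 + 0.06) = 0.55.
Using total probability over the partition,
P(S) = P(S|M1)·P(M1) + P(S|M2)·P(M2) + P(S|M3)·P(M3)
      = 0.5592·0.55 + 0.0862·0.39 + 0.6576·0.06
      = 0.30756 + 0.033618 + 0.039456 = 0.380634

0.3806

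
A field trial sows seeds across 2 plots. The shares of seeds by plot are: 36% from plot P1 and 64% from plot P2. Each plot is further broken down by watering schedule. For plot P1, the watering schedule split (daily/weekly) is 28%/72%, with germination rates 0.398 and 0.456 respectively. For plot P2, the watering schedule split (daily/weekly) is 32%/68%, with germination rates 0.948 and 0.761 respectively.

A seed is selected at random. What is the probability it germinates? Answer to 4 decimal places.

P(G|P1) = 0.28·0.398 + 0.72·0.456 = 0.11144 + 0.32832 = 0.43976
P(G|P2) = 0.32·0.948 + 0.68·0.761 = 0.30336 + 0.51748 = 0.82084
Then overall,
P(G) = 0.36·0.43976 + 0.64·0.82084
      = 0.1583136 + 0.5253376 = 0.6836512

0.6837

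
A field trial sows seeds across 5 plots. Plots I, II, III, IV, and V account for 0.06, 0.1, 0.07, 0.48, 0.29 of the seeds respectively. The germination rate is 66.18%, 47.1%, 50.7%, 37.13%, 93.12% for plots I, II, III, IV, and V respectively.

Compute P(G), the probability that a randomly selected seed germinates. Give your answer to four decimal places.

Summing over the partition,
P(G) = P(G|I)·P(I) + P(G|II)·P(II) + P(G|III)·P(III) + P(G|IV)·P(IV) + P(G|V)·P(V)
      = 0.6618·0.06 + 0.471·0.1 + 0.507·0.07 + 0.3713·0.48 + 0.9312·0.29
      = 0.039708 + 0.0471 + 0.03549 + 0.178224 + 0.270048 = 0.57057

0.5706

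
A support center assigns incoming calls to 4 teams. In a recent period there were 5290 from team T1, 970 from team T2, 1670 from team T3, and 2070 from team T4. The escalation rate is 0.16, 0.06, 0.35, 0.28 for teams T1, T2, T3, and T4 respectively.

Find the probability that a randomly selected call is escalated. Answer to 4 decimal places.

0.2069

Total: 5290 + 970 + 1670 + 2070 = 10000.
P(T1) = 5290/10000 = 0.529. P(T2) = 970/10000 = 0.097. P(T3) = 1670/10000 = 0.167. P(T4) = 2070/10000 = 0.207.
Using total probability over the partition,
P(E) = P(E|T1)·P(T1) + P(E|T2)·P(T2) + P(E|T3)·P(T3) + P(E|T4)·P(T4)
      = 0.16·0.529 + 0.06·0.097 + 0.35·0.167 + 0.28·0.207
      = 0.08464 + 0.00582 + 0.05845 + 0.05796 = 0.20687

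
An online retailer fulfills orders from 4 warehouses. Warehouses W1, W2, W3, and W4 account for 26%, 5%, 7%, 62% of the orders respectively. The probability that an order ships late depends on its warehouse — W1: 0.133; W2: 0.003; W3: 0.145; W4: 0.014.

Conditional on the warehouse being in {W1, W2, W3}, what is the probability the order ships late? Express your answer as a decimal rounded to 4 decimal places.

Let S = {W1, W2, W3}.
P(S) = 0.26 + 0.05 + 0.07 = 0.38.
P(L ∩ S) = 0.133·0.26 + 0.003·0.05 + 0.145·0.07 = 0.03458 + 0.00015 + 0.01015 = 0.04488.
P(L | S) = 0.04488 / 0.38 = 0.118105…

P(L|S) ≈ 0.1181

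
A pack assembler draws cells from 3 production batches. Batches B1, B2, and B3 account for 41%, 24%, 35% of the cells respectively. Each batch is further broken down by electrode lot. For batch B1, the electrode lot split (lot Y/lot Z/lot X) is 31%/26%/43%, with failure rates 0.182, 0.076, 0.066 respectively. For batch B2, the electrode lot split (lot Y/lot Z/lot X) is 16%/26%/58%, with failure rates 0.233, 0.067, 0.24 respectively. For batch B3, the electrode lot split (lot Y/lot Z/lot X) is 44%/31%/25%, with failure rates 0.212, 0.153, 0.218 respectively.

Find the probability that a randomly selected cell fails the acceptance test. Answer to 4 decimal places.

0.1577

P(F|B1) = 0.31·0.182 + 0.26·0.076 + 0.43·0.066 = 0.05642 + 0.01976 + 0.02838 = 0.10456
P(F|B2) = 0.16·0.233 + 0.26·0.067 + 0.58·0.24 = 0.03728 + 0.01742 + 0.1392 = 0.1939
P(F|B3) = 0.44·0.212 + 0.31·0.153 + 0.25·0.218 = 0.09328 + 0.04743 + 0.0545 = 0.19521
By total probability over the outer partition,
P(F) = 0.41·0.10456 + 0.24·0.1939 + 0.35·0.19521
      = 0.0428696 + 0.046536 + 0.0683235 = 0.1577291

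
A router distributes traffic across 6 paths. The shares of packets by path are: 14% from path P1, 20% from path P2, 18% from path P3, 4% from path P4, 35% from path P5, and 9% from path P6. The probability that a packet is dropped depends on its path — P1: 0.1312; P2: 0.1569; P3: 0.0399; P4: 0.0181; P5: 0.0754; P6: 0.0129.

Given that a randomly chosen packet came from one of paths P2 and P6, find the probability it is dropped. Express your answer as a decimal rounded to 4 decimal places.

0.1122

Let S = {P2, P6}.
P(S) = 0.2 + 0.09 = 0.29.
P(L ∩ S) = 0.1569·0.2 + 0.0129·0.09 = 0.03138 + 0.001161 = 0.032541.
P(L | S) = 0.032541 / 0.29 = 0.112210…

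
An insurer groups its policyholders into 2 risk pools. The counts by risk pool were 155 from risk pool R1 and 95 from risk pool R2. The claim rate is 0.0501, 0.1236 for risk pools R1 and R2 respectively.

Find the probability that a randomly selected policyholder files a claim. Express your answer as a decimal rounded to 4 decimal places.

0.0780

Total: 155 + 95 = 250.
P(R1) = 155/250 = 0.62. P(R2) = 95/250 = 0.38.
P(C) = P(C|R1)·P(R1) + P(C|R2)·P(R2)
      = 0.0501·0.62 + 0.1236·0.38
      = 0.031062 + 0.046968 = 0.07803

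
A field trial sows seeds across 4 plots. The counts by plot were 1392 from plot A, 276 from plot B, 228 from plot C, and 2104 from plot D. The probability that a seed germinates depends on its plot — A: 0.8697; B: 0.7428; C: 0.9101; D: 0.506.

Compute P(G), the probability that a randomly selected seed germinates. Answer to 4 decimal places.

Total: 1392 + 276 + 228 + 2104 = 4000.
P(A) = 1392/4000 = 0.348. P(B) = 276/4000 = 0.069. P(C) = 228/4000 = 0.057. P(D) = 2104/4000 = 0.526.
P(G) = P(G|A)·P(A) + P(G|B)·P(B) + P(G|C)·P(C) + P(G|D)·P(D)
      = 0.8697·0.348 + 0.7428·0.069 + 0.9101·0.057 + 0.506·0.526
      = 0.3026556 + 0.0512532 + 0.0518757 + 0.266156 = 0.6719405

P(G) ≈ 0.6719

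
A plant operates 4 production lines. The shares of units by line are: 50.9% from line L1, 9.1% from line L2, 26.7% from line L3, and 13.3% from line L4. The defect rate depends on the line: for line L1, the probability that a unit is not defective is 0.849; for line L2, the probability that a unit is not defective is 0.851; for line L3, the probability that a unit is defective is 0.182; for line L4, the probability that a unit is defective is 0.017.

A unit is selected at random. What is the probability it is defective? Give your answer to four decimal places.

0.1413

P(D|L1) = 1 − 0.849 = 0.151.
P(D|L2) = 1 − 0.851 = 0.149.
P(D) = P(D|L1)·P(L1) + P(D|L2)·P(L2) + P(D|L3)·P(L3) + P(D|L4)·P(L4)
      = 0.151·0.509 + 0.149·0.091 + 0.182·0.267 + 0.017·0.133
      = 0.076859 + 0.013559 + 0.048594 + 0.002261 = 0.141273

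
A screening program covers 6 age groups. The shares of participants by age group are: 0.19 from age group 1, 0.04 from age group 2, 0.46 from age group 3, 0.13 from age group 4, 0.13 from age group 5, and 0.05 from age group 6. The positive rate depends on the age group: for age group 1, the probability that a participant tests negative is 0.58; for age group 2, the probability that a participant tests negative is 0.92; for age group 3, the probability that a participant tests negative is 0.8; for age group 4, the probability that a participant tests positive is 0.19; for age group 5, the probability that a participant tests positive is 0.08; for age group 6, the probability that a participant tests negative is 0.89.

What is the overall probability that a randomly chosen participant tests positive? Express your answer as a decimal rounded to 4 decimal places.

P(T|1) = 1 − 0.58 = 0.42.
P(T|2) = 1 − 0.92 = 0.08.
P(T|3) = 1 − 0.8 = 0.2.
P(T|6) = 1 − 0.89 = 0.11.
P(T) = P(T|1)·P(1) + P(T|2)·P(2) + P(T|3)·P(3) + P(T|4)·P(4) + P(T|5)·P(5) + P(T|6)·P(6)
      = 0.42·0.19 + 0.08·0.04 + 0.2·0.46 + 0.19·0.13 + 0.08·0.13 + 0.11·0.05
      = 0.0798 + 0.0032 + 0.092 + 0.0247 + 0.0104 + 0.0055 = 0.2156

P(T) ≈ 0.2156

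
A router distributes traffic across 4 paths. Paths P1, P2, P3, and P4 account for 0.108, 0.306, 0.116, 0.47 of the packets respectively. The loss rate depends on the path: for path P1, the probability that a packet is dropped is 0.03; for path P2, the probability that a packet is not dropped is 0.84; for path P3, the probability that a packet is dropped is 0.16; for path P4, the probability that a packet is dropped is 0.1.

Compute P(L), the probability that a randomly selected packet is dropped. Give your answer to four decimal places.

P(L|P2) = 1 − 0.84 = 0.16.
By the law of total probability,
P(L) = P(L|P1)·P(P1) + P(L|P2)·P(P2) + P(L|P3)·P(P3) + P(L|P4)·P(P4)
      = 0.03·0.108 + 0.16·0.306 + 0.16·0.116 + 0.1·0.47
      = 0.00324 + 0.04896 + 0.01856 + 0.047 = 0.11776

P(L) ≈ 0.1178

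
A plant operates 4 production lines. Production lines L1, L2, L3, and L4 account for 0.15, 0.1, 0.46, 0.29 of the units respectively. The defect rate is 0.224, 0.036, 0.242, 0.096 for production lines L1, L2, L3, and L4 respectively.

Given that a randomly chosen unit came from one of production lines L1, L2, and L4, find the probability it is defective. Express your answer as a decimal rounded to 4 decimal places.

Let S = {L1, L2, L4}.
P(S) = 0.15 + 0.1 + 0.29 = 0.54.
P(D ∩ S) = 0.224·0.15 + 0.036·0.1 + 0.096·0.29 = 0.0336 + 0.0036 + 0.02784 = 0.06504.
P(D | S) = 0.06504 / 0.54 = 0.120444…

0.1204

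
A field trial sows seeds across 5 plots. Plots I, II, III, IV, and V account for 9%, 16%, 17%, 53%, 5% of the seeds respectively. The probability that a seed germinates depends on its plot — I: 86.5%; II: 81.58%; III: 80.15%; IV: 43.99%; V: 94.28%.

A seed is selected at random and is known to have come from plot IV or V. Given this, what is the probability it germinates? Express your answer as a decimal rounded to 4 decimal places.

Let S = {IV, V}.
P(S) = 0.53 + 0.05 = 0.58.
P(G ∩ S) = 0.4399·0.53 + 0.9428·0.05 = 0.233147 + 0.04714 = 0.280287.
P(G | S) = 0.280287 / 0.58 = 0.483253…

0.4833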